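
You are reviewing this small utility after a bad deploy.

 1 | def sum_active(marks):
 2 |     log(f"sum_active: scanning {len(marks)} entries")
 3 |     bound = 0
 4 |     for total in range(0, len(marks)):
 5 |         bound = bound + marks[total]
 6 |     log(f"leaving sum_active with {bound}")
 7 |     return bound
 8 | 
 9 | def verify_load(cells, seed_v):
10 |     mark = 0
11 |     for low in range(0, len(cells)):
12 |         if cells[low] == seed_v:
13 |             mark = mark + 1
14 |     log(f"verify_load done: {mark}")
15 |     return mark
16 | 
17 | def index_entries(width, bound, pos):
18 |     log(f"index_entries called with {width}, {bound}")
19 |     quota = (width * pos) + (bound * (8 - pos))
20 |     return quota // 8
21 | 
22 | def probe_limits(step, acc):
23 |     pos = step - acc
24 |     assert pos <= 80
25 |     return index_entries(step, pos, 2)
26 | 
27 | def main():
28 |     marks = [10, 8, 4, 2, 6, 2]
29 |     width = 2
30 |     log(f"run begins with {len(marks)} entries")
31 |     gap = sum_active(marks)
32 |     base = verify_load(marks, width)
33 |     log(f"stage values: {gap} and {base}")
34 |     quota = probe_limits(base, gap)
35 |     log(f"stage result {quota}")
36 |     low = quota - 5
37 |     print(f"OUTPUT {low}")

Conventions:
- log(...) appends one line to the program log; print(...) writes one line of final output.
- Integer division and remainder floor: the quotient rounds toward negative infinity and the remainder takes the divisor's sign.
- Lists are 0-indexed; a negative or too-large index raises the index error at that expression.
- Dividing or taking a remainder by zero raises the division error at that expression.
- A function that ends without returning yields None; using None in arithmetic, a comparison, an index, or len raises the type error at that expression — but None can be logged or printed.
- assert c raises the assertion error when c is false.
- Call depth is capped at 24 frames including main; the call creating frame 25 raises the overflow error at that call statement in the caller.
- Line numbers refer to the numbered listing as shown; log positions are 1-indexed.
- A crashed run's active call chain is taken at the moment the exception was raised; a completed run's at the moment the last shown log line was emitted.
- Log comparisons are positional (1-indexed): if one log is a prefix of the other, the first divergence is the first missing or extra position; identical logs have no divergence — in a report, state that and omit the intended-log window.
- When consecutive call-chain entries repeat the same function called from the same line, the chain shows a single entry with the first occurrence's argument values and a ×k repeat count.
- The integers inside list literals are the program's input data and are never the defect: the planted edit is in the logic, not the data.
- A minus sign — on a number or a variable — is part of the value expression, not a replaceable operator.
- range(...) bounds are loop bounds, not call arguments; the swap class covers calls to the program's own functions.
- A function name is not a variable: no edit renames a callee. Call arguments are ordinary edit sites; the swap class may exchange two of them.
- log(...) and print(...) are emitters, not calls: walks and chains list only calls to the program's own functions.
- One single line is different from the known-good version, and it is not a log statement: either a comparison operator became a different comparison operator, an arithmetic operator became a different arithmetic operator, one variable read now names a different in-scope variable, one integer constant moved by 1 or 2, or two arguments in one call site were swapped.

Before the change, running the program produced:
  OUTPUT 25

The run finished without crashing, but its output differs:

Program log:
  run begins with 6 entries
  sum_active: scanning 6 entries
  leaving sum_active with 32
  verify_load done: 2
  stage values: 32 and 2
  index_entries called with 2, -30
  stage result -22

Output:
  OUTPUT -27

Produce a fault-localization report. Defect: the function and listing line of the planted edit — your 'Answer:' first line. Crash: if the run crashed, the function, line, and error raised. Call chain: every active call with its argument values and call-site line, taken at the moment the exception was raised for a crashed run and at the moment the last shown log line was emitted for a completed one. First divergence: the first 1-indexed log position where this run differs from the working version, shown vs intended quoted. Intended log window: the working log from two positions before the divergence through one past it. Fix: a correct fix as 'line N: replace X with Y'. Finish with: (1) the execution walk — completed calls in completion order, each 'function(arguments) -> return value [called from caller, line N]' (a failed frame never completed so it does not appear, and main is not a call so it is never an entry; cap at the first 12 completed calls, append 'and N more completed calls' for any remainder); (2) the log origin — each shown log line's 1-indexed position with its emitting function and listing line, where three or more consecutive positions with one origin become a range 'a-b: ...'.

Answer: the defect is in main at line 34.
The tell: The log first diverges at position 6: the faulty run prints 'index_entries called with 2, -30' where the working version prints 'index_entries called with 32, 30'.
Call chain: main.
First divergence: position 6 — shown 'index_entries called with 2, -30', intended 'index_entries called with 32, 30'.
Intended log window:
  4: verify_load done: 2
  5: stage values: 32 and 2
  6: index_entries called with 32, 30
  7: stage result 30
Execution walk:
  sum_active([10, 8, 4, 2, 6, 2]) -> 32  [called from main, line 31]
  verify_load([10, 8, 4, 2, 6, 2], 2) -> 2  [called from main, line 32]
  index_entries(2, -30, 2) -> -22  [called from probe_limits, line 25]
  probe_limits(2, 32) -> -22  [called from main, line 34]
Log origins:
  1 — main, line 30
  2 — sum_active, line 2
  3 — sum_active, line 6
  4 — verify_load, line 14
  5 — main, line 33
  6 — index_entries, line 18
  7 — main, line 35
A correct fix: line 34: replace `probe_limits(base, gap)` with `probe_limits(gap, base)`.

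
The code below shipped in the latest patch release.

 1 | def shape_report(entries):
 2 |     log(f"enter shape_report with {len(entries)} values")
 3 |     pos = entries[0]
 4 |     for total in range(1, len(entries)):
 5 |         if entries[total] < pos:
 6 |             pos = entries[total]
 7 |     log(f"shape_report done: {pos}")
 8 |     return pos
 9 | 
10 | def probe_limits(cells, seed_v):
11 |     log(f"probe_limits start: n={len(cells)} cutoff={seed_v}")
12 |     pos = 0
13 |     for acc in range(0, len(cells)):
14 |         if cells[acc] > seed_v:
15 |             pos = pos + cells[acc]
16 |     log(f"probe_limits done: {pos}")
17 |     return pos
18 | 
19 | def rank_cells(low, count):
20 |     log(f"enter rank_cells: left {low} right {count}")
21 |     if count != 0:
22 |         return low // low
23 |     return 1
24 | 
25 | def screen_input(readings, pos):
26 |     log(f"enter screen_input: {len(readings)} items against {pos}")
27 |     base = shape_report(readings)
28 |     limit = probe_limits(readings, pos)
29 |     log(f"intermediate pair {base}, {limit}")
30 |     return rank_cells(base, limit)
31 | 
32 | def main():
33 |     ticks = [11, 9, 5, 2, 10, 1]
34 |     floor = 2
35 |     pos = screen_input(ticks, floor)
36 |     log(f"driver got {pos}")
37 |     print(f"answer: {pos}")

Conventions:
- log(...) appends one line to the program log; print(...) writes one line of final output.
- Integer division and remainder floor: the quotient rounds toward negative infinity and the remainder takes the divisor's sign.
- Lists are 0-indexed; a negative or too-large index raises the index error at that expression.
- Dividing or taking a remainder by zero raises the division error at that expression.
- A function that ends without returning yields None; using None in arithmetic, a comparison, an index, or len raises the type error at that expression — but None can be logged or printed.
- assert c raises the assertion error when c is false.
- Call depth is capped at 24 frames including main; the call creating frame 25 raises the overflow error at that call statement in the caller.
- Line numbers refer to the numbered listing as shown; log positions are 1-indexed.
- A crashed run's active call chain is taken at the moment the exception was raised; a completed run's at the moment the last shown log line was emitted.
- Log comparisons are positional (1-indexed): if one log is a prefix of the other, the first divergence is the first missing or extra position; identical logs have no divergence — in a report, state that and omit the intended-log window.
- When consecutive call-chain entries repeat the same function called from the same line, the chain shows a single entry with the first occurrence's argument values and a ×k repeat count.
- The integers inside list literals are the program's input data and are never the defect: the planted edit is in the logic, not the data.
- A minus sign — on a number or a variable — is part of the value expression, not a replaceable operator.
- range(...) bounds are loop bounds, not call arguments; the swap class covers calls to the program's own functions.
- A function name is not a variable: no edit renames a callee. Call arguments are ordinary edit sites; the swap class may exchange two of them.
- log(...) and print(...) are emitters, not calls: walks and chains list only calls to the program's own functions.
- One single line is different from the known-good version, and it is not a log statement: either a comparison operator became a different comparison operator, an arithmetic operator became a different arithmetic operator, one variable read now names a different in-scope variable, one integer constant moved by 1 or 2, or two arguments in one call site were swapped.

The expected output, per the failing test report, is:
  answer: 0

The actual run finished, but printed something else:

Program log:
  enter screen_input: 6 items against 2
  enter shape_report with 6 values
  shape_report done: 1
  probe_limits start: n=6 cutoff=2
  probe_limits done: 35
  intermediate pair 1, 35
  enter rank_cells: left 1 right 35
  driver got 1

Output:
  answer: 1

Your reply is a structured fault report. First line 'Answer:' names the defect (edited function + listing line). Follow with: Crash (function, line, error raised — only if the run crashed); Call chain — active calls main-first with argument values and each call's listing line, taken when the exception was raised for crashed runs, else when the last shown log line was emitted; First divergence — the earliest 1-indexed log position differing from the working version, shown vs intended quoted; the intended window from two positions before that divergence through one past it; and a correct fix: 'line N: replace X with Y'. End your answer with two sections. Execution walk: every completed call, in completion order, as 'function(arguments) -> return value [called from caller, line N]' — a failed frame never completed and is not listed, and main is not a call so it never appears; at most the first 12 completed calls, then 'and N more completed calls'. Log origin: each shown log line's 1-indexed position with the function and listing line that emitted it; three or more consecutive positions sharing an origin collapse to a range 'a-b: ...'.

Answer: the defect is in rank_cells at line 22.
Core observation: At log position 8 the runs split — shown 'driver got 1', but the working version logs 'driver got 0'.
Call chain: main.
First divergence: position 8 — the shown line 'driver got 1' should read 'driver got 0'.
Intended log window:
  6: intermediate pair 1, 35
  7: enter rank_cells: left 1 right 35
  8: driver got 0
Execution walk:
  shape_report([11, 9, 5, 2, 10, 1]) -> 1  [called from screen_input, line 27]
  probe_limits([11, 9, 5, 2, 10, 1], 2) -> 35  [called from screen_input, line 28]
  rank_cells(1, 35) -> 1  [called from screen_input, line 30]
  screen_input([11, 9, 5, 2, 10, 1], 2) -> 1  [called from main, line 35]
Log origins:
  1: from screen_input, line 26
  2: from shape_report, line 2
  3: from shape_report, line 7
  4: from probe_limits, line 11
  5: from probe_limits, line 16
  6: from screen_input, line 29
  7: from rank_cells, line 20
  8: from main, line 36
A correct fix: line 22: replace `low // low` with `low // count`.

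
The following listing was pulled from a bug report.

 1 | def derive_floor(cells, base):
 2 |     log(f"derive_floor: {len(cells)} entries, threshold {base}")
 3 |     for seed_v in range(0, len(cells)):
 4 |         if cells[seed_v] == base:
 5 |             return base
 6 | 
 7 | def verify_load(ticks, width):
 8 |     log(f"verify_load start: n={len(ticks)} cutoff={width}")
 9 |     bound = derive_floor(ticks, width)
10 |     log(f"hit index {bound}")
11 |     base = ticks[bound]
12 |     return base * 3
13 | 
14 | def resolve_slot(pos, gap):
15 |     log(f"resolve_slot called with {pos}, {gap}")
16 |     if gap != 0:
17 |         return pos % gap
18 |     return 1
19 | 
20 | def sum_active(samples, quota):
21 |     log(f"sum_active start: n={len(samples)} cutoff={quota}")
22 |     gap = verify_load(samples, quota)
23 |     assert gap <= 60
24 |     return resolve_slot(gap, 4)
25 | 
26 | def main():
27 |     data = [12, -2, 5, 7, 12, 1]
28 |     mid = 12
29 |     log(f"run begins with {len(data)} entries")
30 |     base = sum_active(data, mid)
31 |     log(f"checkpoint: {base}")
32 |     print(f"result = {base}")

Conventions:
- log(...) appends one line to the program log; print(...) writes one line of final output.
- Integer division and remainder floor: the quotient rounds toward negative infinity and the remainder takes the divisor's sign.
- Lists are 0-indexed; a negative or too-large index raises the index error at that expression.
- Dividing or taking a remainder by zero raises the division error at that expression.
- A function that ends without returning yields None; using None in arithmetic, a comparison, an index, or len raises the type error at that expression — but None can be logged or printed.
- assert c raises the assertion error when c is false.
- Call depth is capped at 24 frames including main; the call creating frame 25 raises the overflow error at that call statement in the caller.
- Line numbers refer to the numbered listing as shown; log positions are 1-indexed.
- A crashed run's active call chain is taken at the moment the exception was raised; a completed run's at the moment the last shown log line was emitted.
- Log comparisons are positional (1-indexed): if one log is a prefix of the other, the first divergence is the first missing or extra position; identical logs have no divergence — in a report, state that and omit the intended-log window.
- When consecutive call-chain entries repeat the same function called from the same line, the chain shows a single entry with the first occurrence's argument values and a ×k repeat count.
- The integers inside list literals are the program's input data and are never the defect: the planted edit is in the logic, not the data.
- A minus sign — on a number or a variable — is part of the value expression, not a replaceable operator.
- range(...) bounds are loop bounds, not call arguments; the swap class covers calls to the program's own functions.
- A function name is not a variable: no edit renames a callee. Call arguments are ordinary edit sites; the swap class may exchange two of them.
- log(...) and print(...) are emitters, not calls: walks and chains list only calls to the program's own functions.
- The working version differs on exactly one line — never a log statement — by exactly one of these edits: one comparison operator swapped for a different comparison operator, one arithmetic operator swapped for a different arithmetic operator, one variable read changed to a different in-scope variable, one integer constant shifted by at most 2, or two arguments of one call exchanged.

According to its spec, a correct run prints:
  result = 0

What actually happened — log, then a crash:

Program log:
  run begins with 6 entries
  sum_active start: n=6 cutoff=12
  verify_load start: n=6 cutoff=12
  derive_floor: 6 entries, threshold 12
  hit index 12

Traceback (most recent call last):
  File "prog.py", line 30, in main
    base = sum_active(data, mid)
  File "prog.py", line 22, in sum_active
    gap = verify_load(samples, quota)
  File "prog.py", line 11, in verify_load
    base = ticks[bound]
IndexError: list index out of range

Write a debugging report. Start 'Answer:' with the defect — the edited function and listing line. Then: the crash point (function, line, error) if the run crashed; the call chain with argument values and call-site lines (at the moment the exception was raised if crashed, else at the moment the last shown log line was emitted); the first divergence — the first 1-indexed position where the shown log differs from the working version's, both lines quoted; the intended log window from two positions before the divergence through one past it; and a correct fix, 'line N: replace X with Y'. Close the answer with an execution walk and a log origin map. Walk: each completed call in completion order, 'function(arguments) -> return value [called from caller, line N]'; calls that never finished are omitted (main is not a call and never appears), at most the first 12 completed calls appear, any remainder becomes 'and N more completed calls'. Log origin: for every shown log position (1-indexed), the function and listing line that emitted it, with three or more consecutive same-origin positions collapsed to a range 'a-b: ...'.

Answer: the defect is in derive_floor at line 5.
The tell: Everything matches until log position 5, which reads 'hit index 12' in place of 'hit index 0'.
Crash: verify_load, line 11, IndexError.
Call chain: main -> sum_active([12, -2, 5, 7, 12, 1], 12) (called at line 30) -> verify_load([12, -2, 5, 7, 12, 1], 12) (called at line 22).
First divergence: position 5; shown 'hit index 12' vs intended 'hit index 0'.
Intended log window:
  3: verify_load start: n=6 cutoff=12
  4: derive_floor: 6 entries, threshold 12
  5: hit index 0
  6: resolve_slot called with 36, 4
Execution walk:
  derive_floor([12, -2, 5, 7, 12, 1], 12) -> 12  [called from verify_load, line 9]
Origin of each log line:
  1 — main, line 29
  2 — sum_active, line 21
  3 — verify_load, line 8
  4 — derive_floor, line 2
  5 — verify_load, line 10
A correct fix: line 5: replace `base` with `seed_v`.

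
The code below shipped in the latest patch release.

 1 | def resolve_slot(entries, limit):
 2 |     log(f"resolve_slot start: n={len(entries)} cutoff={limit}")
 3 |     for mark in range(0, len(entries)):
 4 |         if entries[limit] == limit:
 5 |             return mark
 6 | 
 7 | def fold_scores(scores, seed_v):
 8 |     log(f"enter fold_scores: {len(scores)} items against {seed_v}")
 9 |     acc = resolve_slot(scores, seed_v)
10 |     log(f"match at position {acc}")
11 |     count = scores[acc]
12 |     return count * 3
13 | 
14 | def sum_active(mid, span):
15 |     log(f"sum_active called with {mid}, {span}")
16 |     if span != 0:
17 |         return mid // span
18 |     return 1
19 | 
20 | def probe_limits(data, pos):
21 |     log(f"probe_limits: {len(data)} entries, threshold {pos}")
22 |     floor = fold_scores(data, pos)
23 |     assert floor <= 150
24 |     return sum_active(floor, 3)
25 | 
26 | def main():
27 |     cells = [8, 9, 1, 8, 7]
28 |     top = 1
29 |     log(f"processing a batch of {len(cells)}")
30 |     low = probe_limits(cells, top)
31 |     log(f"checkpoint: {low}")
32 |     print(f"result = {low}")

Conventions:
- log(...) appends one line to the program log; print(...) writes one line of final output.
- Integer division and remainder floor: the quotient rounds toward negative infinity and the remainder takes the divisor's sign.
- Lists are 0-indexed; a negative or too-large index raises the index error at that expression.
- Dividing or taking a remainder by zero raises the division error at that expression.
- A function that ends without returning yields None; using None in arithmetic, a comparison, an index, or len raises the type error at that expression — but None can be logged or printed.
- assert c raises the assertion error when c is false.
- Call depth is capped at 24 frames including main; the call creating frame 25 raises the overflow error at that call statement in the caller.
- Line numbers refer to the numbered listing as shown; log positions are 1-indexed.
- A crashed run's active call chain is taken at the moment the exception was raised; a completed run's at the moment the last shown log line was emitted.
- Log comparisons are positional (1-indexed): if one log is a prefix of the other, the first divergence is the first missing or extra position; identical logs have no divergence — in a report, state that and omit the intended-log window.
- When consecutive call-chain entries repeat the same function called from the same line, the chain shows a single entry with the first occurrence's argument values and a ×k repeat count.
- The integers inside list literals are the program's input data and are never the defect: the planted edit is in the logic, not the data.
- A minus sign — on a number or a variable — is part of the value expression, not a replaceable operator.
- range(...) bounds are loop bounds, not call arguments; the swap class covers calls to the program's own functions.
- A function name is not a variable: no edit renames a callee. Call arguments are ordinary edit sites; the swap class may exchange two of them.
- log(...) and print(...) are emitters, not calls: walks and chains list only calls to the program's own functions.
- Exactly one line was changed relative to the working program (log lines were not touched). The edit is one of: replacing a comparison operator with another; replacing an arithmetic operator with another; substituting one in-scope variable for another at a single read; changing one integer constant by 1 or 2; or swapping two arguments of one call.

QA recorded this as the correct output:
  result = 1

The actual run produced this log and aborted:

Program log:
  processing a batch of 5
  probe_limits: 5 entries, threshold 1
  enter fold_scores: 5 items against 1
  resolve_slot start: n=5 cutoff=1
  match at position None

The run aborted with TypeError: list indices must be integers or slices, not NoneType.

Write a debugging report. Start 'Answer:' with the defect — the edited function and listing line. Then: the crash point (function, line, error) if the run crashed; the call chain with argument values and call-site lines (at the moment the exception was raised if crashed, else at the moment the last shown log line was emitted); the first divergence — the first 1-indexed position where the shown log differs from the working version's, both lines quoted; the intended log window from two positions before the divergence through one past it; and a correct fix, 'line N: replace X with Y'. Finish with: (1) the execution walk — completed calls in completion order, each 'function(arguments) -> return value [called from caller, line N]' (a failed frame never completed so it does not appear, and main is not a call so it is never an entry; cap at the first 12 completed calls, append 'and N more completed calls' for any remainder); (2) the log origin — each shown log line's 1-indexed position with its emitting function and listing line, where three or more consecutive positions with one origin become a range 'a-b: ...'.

Answer: the defect is in resolve_slot at line 4.
The tell: The log first diverges at position 5: the faulty run prints 'match at position None' where the working version prints 'match at position 2'.
Crash: fold_scores, line 11, TypeError.
Call chain: main -> probe_limits([8, 9, 1, 8, 7], 1) (called at line 30) -> fold_scores([8, 9, 1, 8, 7], 1) (called at line 22).
First divergence: at position 5 the run shows 'match at position None' where the working version logs 'match at position 2'.
Intended log window:
  3: enter fold_scores: 5 items against 1
  4: resolve_slot start: n=5 cutoff=1
  5: match at position 2
  6: sum_active called with 3, 3
Execution walk:
  resolve_slot([8, 9, 1, 8, 7], 1) -> None  [called from fold_scores, line 9]
Log line origins:
  1: logged in main at line 29
  2: logged in probe_limits at line 21
  3: logged in fold_scores at line 8
  4: logged in resolve_slot at line 2
  5: logged in fold_scores at line 10
A correct fix: line 4: replace `entries[limit]` with `entries[mark]`.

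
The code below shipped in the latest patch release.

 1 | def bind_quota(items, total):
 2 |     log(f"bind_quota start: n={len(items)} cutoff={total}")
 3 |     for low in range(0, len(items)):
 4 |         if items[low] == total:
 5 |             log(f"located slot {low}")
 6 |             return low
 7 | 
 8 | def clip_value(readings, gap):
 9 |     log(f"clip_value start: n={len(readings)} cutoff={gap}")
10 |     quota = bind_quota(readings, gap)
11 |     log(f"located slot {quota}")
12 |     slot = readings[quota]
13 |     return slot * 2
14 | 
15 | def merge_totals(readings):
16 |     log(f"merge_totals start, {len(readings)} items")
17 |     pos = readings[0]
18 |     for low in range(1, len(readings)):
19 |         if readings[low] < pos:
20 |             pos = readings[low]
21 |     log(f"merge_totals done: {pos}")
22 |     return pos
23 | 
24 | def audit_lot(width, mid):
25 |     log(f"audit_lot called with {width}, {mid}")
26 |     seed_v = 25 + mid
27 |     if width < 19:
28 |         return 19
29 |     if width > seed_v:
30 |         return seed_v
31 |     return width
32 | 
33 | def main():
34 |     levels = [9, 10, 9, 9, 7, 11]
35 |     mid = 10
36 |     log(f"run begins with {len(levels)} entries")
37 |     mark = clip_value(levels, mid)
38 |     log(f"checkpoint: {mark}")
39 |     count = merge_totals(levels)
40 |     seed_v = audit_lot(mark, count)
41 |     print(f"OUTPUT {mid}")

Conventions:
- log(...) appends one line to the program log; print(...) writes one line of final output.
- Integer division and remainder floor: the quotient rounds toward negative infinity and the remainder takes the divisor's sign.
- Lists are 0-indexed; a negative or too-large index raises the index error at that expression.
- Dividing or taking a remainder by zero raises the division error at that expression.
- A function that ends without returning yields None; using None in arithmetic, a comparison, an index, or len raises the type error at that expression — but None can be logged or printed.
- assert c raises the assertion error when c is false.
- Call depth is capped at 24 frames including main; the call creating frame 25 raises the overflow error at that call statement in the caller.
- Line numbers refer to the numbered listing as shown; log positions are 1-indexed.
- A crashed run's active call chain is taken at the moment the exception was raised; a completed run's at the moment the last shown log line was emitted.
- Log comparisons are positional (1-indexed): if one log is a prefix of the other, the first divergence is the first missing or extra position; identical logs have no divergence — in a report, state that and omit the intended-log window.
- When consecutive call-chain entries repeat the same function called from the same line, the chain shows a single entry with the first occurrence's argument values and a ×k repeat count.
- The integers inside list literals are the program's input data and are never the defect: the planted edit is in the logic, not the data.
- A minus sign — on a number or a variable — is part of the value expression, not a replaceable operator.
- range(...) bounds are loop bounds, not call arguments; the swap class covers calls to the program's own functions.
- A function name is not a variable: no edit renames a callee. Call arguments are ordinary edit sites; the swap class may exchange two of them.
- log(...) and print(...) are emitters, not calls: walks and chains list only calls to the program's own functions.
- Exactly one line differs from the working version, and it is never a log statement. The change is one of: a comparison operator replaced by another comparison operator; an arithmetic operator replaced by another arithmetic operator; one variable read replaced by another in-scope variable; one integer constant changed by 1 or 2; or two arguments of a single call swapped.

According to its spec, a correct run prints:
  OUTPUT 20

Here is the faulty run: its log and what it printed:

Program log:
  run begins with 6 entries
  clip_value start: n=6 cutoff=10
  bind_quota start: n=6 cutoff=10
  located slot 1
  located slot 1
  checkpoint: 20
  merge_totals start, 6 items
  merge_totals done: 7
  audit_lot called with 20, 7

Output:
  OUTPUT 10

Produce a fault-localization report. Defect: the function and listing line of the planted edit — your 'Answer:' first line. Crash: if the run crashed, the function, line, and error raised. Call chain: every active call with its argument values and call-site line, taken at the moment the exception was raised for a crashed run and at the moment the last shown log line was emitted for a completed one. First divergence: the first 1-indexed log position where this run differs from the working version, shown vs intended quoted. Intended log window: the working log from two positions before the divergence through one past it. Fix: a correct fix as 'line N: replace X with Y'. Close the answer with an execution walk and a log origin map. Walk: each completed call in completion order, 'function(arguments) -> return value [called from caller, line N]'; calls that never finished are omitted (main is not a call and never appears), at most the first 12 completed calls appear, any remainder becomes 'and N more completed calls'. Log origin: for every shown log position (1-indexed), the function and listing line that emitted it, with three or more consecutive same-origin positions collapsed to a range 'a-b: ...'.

Answer: the defect is in main at line 41.
Key fact: The two runs log identically and part ways only at the printed values.
Call chain: main -> audit_lot(20, 7) (called at line 40).
First divergence: none (the log streams are identical).
Execution walk:
  bind_quota([9, 10, 9, 9, 7, 11], 10) -> 1  [called from clip_value, line 10]
  clip_value([9, 10, 9, 9, 7, 11], 10) -> 20  [called from main, line 37]
  merge_totals([9, 10, 9, 9, 7, 11]) -> 7  [called from main, line 39]
  audit_lot(20, 7) -> 20  [called from main, line 40]
Log line origins:
  1: logged in main at line 36
  2: logged in clip_value at line 9
  3: logged in bind_quota at line 2
  4: logged in bind_quota at line 5
  5: logged in clip_value at line 11
  6: logged in main at line 38
  7: logged in merge_totals at line 16
  8: logged in merge_totals at line 21
  9: logged in audit_lot at line 25
A correct fix: line 41: replace `mid` with `seed_v`.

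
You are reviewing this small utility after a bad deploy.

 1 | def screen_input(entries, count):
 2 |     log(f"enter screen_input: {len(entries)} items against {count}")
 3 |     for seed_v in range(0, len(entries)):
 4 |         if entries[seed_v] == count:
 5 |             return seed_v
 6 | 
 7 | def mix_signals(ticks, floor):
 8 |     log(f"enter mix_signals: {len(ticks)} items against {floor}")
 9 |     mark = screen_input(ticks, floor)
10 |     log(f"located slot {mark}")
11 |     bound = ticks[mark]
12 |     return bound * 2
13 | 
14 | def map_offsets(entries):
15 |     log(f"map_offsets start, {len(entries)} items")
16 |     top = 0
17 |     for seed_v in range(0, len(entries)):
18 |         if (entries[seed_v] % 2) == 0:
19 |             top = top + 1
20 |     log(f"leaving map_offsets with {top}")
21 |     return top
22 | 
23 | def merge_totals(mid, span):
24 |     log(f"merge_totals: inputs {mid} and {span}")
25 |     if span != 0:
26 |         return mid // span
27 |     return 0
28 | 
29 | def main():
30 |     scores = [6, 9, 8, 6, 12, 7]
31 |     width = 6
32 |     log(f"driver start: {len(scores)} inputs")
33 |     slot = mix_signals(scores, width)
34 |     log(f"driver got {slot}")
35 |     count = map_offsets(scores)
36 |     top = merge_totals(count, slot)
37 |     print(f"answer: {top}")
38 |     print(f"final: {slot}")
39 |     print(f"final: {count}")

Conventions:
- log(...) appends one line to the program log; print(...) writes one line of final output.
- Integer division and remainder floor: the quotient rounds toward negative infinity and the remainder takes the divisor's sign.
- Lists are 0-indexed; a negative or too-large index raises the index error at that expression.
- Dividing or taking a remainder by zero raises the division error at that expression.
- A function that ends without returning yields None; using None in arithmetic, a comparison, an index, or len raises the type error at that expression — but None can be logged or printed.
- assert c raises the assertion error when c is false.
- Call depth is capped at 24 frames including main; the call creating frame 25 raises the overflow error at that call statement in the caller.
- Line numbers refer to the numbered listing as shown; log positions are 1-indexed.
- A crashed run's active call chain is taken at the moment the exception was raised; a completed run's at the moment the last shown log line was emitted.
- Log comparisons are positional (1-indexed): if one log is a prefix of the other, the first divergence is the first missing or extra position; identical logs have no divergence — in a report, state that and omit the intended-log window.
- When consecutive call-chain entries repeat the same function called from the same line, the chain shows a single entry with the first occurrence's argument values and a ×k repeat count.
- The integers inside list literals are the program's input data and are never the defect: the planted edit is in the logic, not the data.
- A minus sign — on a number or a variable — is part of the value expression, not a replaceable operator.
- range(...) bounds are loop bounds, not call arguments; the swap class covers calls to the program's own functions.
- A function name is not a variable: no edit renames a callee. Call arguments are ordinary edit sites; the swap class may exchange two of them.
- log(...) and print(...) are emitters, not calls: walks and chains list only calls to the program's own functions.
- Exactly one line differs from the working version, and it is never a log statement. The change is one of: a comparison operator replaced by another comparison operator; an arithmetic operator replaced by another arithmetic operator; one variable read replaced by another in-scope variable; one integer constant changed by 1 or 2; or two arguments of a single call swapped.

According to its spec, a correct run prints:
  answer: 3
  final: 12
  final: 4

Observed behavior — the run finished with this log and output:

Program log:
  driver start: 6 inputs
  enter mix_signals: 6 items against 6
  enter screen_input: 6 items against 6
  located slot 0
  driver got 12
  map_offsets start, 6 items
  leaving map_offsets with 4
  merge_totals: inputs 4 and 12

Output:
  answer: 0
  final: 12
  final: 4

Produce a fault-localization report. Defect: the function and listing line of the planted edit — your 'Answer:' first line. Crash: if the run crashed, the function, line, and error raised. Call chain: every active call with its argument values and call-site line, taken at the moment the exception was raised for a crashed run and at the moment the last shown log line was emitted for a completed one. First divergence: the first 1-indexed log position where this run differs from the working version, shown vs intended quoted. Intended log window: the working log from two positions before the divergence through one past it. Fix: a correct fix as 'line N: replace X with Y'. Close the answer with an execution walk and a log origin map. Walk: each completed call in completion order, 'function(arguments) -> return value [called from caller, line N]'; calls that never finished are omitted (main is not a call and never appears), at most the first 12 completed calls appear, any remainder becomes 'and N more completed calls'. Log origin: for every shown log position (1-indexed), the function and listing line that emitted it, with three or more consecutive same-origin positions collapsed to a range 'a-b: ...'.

Answer: the defect is in main at line 36.
Key observation: Log line 8 is where behavior first shows: 'merge_totals: inputs 4 and 12' appears instead of 'merge_totals: inputs 12 and 4'.
Call chain: main -> merge_totals(4, 12) (called at line 36).
First divergence: position 8 — shown 'merge_totals: inputs 4 and 12', intended 'merge_totals: inputs 12 and 4'.
Intended log window:
  6: map_offsets start, 6 items
  7: leaving map_offsets with 4
  8: merge_totals: inputs 12 and 4
Execution walk:
  screen_input([6, 9, 8, 6, 12, 7], 6) -> 0  [called from mix_signals, line 9]
  mix_signals([6, 9, 8, 6, 12, 7], 6) -> 12  [called from main, line 33]
  map_offsets([6, 9, 8, 6, 12, 7]) -> 4  [called from main, line 35]
  merge_totals(4, 12) -> 0  [called from main, line 36]
Origin of each log line:
  1 — main, line 32
  2 — mix_signals, line 8
  3 — screen_input, line 2
  4 — mix_signals, line 10
  5 — main, line 34
  6 — map_offsets, line 15
  7 — map_offsets, line 20
  8 — merge_totals, line 24
A correct fix: line 36: replace `merge_totals(count, slot)` with `merge_totals(slot, count)`.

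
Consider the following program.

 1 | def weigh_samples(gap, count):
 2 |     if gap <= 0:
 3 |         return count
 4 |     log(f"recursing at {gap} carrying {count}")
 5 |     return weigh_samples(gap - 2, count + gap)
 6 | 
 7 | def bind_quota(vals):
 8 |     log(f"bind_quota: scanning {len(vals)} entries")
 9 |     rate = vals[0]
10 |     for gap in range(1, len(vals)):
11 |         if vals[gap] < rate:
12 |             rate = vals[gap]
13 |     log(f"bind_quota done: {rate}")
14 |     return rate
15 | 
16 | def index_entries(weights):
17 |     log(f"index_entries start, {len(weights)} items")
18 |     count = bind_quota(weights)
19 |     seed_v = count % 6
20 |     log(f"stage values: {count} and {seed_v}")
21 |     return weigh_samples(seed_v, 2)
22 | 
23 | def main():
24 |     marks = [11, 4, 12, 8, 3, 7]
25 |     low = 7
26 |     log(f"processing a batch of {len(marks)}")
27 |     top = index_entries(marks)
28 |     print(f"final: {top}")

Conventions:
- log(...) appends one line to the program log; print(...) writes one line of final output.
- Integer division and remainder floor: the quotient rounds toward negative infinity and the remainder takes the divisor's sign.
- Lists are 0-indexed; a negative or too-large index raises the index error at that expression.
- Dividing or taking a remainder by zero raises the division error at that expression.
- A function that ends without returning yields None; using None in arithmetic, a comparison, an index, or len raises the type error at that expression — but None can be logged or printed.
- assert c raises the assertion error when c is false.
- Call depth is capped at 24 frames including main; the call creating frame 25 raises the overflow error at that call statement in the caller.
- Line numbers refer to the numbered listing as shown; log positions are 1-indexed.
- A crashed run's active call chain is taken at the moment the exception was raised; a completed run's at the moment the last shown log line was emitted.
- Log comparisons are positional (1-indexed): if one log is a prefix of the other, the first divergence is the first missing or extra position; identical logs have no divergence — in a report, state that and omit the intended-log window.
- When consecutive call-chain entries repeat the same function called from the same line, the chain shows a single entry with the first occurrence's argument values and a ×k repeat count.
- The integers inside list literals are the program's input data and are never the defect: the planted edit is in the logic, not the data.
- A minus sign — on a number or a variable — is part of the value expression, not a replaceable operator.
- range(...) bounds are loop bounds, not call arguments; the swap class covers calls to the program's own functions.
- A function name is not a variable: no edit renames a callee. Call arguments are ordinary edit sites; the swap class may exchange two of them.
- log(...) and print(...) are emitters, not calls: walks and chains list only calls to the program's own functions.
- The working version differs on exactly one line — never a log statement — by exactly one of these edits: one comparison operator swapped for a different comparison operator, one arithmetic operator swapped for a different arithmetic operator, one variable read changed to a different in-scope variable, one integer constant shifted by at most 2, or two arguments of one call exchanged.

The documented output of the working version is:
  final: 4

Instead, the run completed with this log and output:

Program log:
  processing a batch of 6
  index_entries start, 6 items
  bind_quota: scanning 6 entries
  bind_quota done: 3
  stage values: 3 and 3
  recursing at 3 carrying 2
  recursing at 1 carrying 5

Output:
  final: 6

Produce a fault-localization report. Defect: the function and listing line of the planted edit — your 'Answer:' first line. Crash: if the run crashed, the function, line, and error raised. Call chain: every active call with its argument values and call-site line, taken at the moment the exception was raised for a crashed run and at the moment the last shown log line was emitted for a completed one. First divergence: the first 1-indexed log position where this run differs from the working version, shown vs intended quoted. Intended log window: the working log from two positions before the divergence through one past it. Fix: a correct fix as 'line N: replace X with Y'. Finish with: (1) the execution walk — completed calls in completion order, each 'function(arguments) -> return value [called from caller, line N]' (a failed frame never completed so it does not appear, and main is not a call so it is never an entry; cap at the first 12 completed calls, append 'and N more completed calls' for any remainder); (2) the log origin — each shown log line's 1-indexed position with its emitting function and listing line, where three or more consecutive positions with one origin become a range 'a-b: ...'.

Answer: the defect is in index_entries at line 21.
The tell: Everything matches until log position 6, which reads 'recursing at 3 carrying 2' in place of 'recursing at 3 carrying 0'.
Call chain: main -> index_entries([11, 4, 12, 8, 3, 7]) (called at line 27) -> weigh_samples(3, 2) (called at line 21) -> weigh_samples(1, 5) (called at line 5).
First divergence: at position 6 the run shows 'recursing at 3 carrying 2' where the working version logs 'recursing at 3 carrying 0'.
Intended log window:
  4: bind_quota done: 3
  5: stage values: 3 and 3
  6: recursing at 3 carrying 0
  7: recursing at 1 carrying 3
Execution walk:
  bind_quota([11, 4, 12, 8, 3, 7]) -> 3  [called from index_entries, line 18]
  weigh_samples(-1, 6) -> 6  [called from weigh_samples, line 5]
  weigh_samples(1, 5) -> 6  [called from weigh_samples, line 5]
  weigh_samples(3, 2) -> 6  [called from index_entries, line 21]
  index_entries([11, 4, 12, 8, 3, 7]) -> 6  [called from main, line 27]
Log line origins:
  1: emitted by main (line 26)
  2: emitted by index_entries (line 17)
  3: emitted by bind_quota (line 8)
  4: emitted by bind_quota (line 13)
  5: emitted by index_entries (line 20)
  6: emitted by weigh_samples (line 4)
  7: emitted by weigh_samples (line 4)
A correct fix: line 21: replace `2` with `0`.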